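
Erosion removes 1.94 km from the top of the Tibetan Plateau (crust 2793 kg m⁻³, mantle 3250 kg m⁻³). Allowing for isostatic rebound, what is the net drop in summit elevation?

Rebound u = e ρ_c/ρ_m = 1.94 km × 2793/3250 = 1.667 km.
Net surface drop = e − u = 1.94 km − 1.667 km = e (ρ_m − ρ_c)/ρ_m = 0.273 km.

0.273 km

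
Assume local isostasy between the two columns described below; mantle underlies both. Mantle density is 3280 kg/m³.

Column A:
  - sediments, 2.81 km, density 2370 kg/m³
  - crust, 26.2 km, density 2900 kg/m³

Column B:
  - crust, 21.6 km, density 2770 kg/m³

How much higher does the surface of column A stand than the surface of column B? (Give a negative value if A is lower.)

For any compensation level in the mantle, the mantle terms cancel and isostasy reduces to e = (Σt_A − Σt_B) − (Σ(ρt)_A − Σ(ρt)_B) / ρ_m.
Σt_A = 29.01 km; Σt_B = 21.6 km; Σ(ρt)_A = 82639.7; Σ(ρt)_B = 59832 (in km·kg/m³).
e = (29.01 − 21.6) − (82639.7 − 59832) / 3280 = 0.456 km.

0.456 km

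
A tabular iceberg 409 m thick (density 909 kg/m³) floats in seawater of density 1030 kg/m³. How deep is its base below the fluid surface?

361 m

Draft d = t ρ_obj/ρ_fluid = 409 m × 909/1030 = 361 m.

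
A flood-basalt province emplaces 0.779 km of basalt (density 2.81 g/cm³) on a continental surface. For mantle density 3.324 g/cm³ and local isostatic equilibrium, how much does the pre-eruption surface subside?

0.659 km

Subaerial loading: s = t ρ_load / ρ_m.
s = 0.779 km × 2.81/3.324 = 0.659 km.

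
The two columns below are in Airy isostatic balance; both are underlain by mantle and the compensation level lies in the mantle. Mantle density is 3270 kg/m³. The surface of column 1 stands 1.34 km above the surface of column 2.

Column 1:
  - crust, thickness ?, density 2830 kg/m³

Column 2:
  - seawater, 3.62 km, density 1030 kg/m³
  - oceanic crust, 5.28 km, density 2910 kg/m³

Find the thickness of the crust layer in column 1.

32.7 km

Take the compensation level at the base of the deeper column (depth z_c below the surface of column 1) and equate Σ ρ_i t_i down to z_c; mantle fills any gap and the z_c terms cancel.
Column 1: x×2830 + (z_c − 0 − x)×3270
Column 2: 1.34×0 + 3.62×1030 + 5.28×2910 + (z_c − 1.34 − 8.9)×3270
The z_c×3270 term appears on both sides and cancels. Collect the known terms of each column as K = Σ(ρt)_known − 3270 × (depth of known layers): K_1 = 0 − 3270×0 = 0; K_2 = 19093.4 − 3270×(1.34 + 8.9) = −14391.4.
Balance: K_1 − x×(3270 − 2830) = K_2, so x = (K_1 − K_2)/(3270 − 2830) = 14391.4/440 = 32.7 km.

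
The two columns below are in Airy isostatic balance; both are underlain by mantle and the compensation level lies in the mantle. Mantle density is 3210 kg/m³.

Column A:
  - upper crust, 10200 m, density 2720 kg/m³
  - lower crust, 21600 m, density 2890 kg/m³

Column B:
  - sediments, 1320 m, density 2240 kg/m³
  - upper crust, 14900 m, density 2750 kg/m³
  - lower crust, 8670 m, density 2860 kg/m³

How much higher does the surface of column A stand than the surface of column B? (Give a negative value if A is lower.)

231 m

For any compensation level in the mantle, the mantle terms cancel and isostasy reduces to e = (Σt_A − Σt_B) − (Σ(ρt)_A − Σ(ρt)_B) / ρ_m.
Σt_A = 31800 m; Σt_B = 24890 m; Σ(ρt)_A = 90168000; Σ(ρt)_B = 68728000 (in m·kg/m³).
e = (31800 − 24890) − (90168000 − 68728000) / 3210 = 231 m.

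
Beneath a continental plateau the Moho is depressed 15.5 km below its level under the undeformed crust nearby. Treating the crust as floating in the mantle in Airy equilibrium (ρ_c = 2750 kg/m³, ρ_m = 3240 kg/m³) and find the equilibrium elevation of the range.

In Airy isostatic equilibrium: ρ_c h = (ρ_m − ρ_c) r.
h = r (ρ_m − ρ_c) / ρ_c = 15.5 km × (3240 − 2750) / 2750 = 2.76 km.

2.76 km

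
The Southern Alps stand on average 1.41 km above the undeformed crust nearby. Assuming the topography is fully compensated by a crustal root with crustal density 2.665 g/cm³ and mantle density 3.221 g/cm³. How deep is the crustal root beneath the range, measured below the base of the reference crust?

6.76 km

Equating mass per unit area of the two columns: the weight of the topography is balanced by the buoyancy of the root, ρ_c h = (ρ_m − ρ_c) r.
r = h · ρ_c / (ρ_m − ρ_c) = 1.41 km × 2.665 / (3.221 − 2.665) = 6.76 km.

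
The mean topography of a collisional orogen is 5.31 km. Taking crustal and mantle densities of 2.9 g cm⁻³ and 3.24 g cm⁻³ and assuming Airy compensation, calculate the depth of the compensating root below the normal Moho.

Balancing pressure at the compensation depth: the weight of the topography is balanced by the buoyancy of the root, ρ_c h = (ρ_m − ρ_c) r.
r = h · ρ_c / (ρ_m − ρ_c) = 5.31 km × 2.9 / (3.24 − 2.9) = 45.3 km.

45.3 km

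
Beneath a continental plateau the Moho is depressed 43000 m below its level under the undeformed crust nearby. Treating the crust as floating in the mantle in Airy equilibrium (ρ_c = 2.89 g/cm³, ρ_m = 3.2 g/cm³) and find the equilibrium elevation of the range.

Isostatic balance requires: ρ_c h = (ρ_m − ρ_c) r.
h = r (ρ_m − ρ_c) / ρ_c = 43000 m × (3.2 − 2.89) / 2.89 = 4610 m.

4610 m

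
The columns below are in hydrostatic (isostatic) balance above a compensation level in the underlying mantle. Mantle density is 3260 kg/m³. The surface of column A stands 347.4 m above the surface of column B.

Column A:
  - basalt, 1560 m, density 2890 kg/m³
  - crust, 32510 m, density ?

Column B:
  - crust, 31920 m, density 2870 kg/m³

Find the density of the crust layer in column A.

Take the compensation level at the base of the deeper column (depth z_c below the surface of column A) and equate Σ ρ_i t_i down to z_c; mantle fills any gap and the z_c terms cancel.
Column A: 1560×2890 + 32510×ρ + (z_c − 34070)×3260
Column B: 347.4×0 + 31920×2870 + (z_c − 347.4 − 31920)×3260
The z_c×3260 term appears on both sides and cancels. Collect the known terms of each column as K = Σ(ρt)_known − 3260 × (depth of known layers): K_A = 4508400 − 3260×34070 = −106559800; K_B = 91610400 − 3260×(347.4 + 31920) = −13581324.
Balance: K_A + 32510×ρ = K_B, so ρ = (K_B − K_A)/32510 = 92978500/32510 = 2860 kg/m³.

2860 kg/m³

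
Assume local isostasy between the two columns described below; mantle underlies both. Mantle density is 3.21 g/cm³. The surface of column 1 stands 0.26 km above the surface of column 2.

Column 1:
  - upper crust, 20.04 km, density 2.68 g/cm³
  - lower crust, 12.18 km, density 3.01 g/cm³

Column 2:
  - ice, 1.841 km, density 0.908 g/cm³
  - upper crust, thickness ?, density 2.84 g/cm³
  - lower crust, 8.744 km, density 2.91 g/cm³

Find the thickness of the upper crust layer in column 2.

Take the compensation level at the base of the deeper column (depth z_c below the surface of column 1) and equate Σ ρ_i t_i down to z_c; mantle fills any gap and the z_c terms cancel.
Column 1: 20.04×2.68 + 12.18×3.01 + (z_c − 32.22)×3.21
Column 2: 0.26×0 + 1.841×0.908 + x×2.84 + 8.744×2.91 + (z_c − 0.26 − 10.585 − x)×3.21
The z_c×3.21 term appears on both sides and cancels. Collect the known terms of each column as K = Σ(ρt)_known − 3.21 × (depth of known layers): K_1 = 90.369 − 3.21×32.22 = −13.0572; K_2 = 27.116668 − 3.21×(0.26 + 10.585) = −7.695782.
Balance: K_1 = K_2 − x×(3.21 − 2.84), so x = (K_2 − K_1)/(3.21 − 2.84) = 5.36142/0.37 = 14.5 km.

14.5 km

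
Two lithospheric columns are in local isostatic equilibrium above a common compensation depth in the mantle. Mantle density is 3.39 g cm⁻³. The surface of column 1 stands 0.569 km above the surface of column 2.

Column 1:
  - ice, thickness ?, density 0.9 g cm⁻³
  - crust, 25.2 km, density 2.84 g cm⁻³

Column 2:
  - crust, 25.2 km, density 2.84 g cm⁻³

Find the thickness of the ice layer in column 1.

Take the compensation level at the base of the deeper column (depth z_c below the surface of column 1) and equate Σ ρ_i t_i down to z_c; mantle fills any gap and the z_c terms cancel.
Column 1: x×0.9 + 25.2×2.84 + (z_c − 25.2 − x)×3.39
Column 2: 0.569×0 + 25.2×2.84 + (z_c − 0.569 − 25.2)×3.39
The z_c×3.39 term appears on both sides and cancels. Collect the known terms of each column as K = Σ(ρt)_known − 3.39 × (depth of known layers): K_1 = 71.568 − 3.39×25.2 = −13.86; K_2 = 71.568 − 3.39×(0.569 + 25.2) = −15.78891.
Balance: K_1 − x×(3.39 − 0.9) = K_2, so x = (K_1 − K_2)/(3.39 − 0.9) = 1.92891/2.49 = 0.775 km.

0.775 km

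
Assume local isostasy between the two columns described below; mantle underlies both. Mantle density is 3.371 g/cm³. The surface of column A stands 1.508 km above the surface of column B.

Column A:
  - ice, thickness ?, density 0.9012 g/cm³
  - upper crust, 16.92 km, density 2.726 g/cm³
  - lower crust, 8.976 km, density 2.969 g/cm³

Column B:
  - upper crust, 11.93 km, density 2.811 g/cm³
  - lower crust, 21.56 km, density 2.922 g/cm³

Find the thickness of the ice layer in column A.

Take the compensation level at the base of the deeper column (depth z_c below the surface of column A) and equate Σ ρ_i t_i down to z_c; mantle fills any gap and the z_c terms cancel.
Column A: x×0.9012 + 16.92×2.726 + 8.976×2.969 + (z_c − 25.896 − x)×3.371
Column B: 1.508×0 + 11.93×2.811 + 21.56×2.922 + (z_c − 1.508 − 33.49)×3.371
The z_c×3.371 term appears on both sides and cancels. Collect the known terms of each column as K = Σ(ρt)_known − 3.371 × (depth of known layers): K_A = 72.773664 − 3.371×25.896 = −14.521752; K_B = 96.53355 − 3.371×(1.508 + 33.49) = −21.444708.
Balance: K_A − x×(3.371 − 0.9012) = K_B, so x = (K_A − K_B)/(3.371 − 0.9012) = 6.92296/2.4698 = 2.8 km.

2.8 km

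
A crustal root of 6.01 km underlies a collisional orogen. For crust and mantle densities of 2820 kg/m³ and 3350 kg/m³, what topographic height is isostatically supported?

For local isostatic compensation: ρ_c h = (ρ_m − ρ_c) r.
h = r (ρ_m − ρ_c) / ρ_c = 6.01 km × (3350 − 2820) / 2820 = 1.13 km.

1.13 km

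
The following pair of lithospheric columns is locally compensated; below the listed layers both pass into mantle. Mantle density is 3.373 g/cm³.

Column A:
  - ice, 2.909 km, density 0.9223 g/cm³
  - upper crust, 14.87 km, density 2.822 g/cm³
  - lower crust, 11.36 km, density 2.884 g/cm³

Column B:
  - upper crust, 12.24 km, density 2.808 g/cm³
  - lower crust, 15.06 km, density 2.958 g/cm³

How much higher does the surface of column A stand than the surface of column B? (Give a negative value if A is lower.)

2.29 km

For any compensation level in the mantle, the mantle terms cancel and isostasy reduces to e = (Σt_A − Σt_B) − (Σ(ρt)_A − Σ(ρt)_B) / ρ_m.
Σt_A = 29.139 km; Σt_B = 27.3 km; Σ(ρt)_A = 77.4083507; Σ(ρt)_B = 78.9174 (in km·g/cm³).
e = (29.139 − 27.3) − (77.4083507 − 78.9174) / 3.373 = 2.29 km.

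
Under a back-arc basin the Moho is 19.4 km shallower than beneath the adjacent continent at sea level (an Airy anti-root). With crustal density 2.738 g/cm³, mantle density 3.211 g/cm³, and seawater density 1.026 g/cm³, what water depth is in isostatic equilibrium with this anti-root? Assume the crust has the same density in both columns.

5.36 km

Replacing a thickness d of crust by seawater at the top must be balanced by replacing crust with mantle at the base: d (ρ_c − ρ_w) = a (ρ_m − ρ_c).
d = a (ρ_m − ρ_c)/(ρ_c − ρ_w) = 19.4 km × 0.473/1.712 = 5.36 km.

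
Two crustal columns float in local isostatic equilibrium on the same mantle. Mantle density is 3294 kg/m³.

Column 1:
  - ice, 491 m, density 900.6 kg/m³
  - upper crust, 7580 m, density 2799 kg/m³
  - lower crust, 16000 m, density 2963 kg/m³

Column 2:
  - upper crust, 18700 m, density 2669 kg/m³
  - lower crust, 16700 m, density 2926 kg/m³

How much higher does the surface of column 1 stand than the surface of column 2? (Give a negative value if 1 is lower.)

−2310 m

For any compensation level in the mantle, the mantle terms cancel and isostasy reduces to e = (Σt_1 − Σt_2) − (Σ(ρt)_1 − Σ(ρt)_2) / ρ_m.
Σt_1 = 24071 m; Σt_2 = 35400 m; Σ(ρt)_1 = 69066614.6; Σ(ρt)_2 = 98774500 (in m·kg/m³).
e = (24071 − 35400) − (69066614.6 − 98774500) / 3294 = −2310 m.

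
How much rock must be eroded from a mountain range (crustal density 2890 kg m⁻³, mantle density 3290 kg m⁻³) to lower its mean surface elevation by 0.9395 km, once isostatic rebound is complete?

Net drop Δ = e − u = e − e ρ_c/ρ_m = e (ρ_m − ρ_c)/ρ_m.
e = Δ ρ_m/(ρ_m − ρ_c) = 0.9395 km × 3290/400 = 7.73 km.

7.73 km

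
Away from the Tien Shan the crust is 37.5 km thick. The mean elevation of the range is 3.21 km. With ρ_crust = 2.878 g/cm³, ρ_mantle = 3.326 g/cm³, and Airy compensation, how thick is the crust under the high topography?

61.3 km

Root depth r = h ρ_c / (ρ_m − ρ_c) = 3.21 km × 2.878 / 0.448 = 20.62 km.
Total thickness = T + h + r = 37.5 km + 3.21 km + 20.62 km = 61.3 km.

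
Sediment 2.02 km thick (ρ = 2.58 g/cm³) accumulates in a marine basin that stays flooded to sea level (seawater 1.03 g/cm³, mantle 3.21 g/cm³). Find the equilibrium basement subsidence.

Submarine loading: the sediment displaces seawater, and the subsidence is in turn flooded, so s (ρ_m − ρ_w) = t (ρ_sed − ρ_w).
s = 2.02 km × (2.58 − 1.03) / (3.21 − 1.03) = 1.44 km.

1.44 km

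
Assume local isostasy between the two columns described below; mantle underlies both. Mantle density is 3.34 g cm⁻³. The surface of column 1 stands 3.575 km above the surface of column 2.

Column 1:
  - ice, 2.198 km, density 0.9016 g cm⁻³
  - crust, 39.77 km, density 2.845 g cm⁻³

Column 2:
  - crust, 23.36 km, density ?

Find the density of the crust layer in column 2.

Take the compensation level at the base of the deeper column (depth z_c below the surface of column 1) and equate Σ ρ_i t_i down to z_c; mantle fills any gap and the z_c terms cancel.
Column 1: 2.198×0.9016 + 39.77×2.845 + (z_c − 41.968)×3.34
Column 2: 3.575×0 + 23.36×ρ + (z_c − 3.575 − 23.36)×3.34
The z_c×3.34 term appears on both sides and cancels. Collect the known terms of each column as K = Σ(ρt)_known − 3.34 × (depth of known layers): K_1 = 115.127367 − 3.34×41.968 = −25.0457532; K_2 = 0 − 3.34×(3.575 + 23.36) = −89.9629.
Balance: K_1 = K_2 + 23.36×ρ, so ρ = (K_1 − K_2)/23.36 = 64.9171/23.36 = 2.78 g cm⁻³.

2.78 g cm⁻³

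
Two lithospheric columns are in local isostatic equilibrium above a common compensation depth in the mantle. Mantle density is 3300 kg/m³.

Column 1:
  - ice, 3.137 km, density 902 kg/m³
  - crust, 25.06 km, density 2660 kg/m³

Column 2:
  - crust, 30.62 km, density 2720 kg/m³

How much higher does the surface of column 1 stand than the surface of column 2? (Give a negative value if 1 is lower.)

1.76 km

For any compensation level in the mantle, the mantle terms cancel and isostasy reduces to e = (Σt_1 − Σt_2) − (Σ(ρt)_1 − Σ(ρt)_2) / ρ_m.
Σt_1 = 28.197 km; Σt_2 = 30.62 km; Σ(ρt)_1 = 69489.174; Σ(ρt)_2 = 83286.4 (in km·kg/m³).
e = (28.197 − 30.62) − (69489.174 − 83286.4) / 3300 = 1.76 km.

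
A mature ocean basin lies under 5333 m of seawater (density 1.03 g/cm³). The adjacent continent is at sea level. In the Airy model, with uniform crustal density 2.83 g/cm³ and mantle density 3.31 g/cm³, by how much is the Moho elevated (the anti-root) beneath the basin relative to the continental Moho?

Balancing pressure at the compensation depth: replacing crust with seawater at the top is compensated by replacing crust with mantle at the base: d (ρ_c − ρ_w) = a (ρ_m − ρ_c).
a = d (ρ_c − ρ_w)/(ρ_m − ρ_c) = 5333 m × 1.8/0.48 = 20000 m.

20000 m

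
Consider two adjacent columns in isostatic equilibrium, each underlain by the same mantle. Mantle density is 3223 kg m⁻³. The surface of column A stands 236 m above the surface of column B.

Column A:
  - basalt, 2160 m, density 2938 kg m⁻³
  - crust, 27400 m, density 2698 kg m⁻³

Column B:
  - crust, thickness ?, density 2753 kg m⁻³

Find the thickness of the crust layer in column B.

Take the compensation level at the base of the deeper column (depth z_c below the surface of column A) and equate Σ ρ_i t_i down to z_c; mantle fills any gap and the z_c terms cancel.
Column A: 2160×2938 + 27400×2698 + (z_c − 29560)×3223
Column B: 236×0 + x×2753 + (z_c − 236 − 0 − x)×3223
The z_c×3223 term appears on both sides and cancels. Collect the known terms of each column as K = Σ(ρt)_known − 3223 × (depth of known layers): K_A = 80271280 − 3223×29560 = −15000600; K_B = 0 − 3223×(236 + 0) = −760628.
Balance: K_A = K_B − x×(3223 − 2753), so x = (K_B − K_A)/(3223 − 2753) = 14240000/470 = 30300 m.

30300 m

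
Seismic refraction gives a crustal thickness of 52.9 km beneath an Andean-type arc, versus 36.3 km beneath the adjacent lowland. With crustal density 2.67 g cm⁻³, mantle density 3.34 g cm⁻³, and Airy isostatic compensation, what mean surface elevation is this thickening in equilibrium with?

Excess crust Δ = 52.9 km − 36.3 km = 16.6 km, split between elevation h and root r with h + r = Δ.
Airy balance ρ_c h = (ρ_m − ρ_c) r gives r = h ρ_c/(ρ_m − ρ_c), so h (1 + ρ_c/(ρ_m − ρ_c)) = Δ, i.e. h = Δ (ρ_m − ρ_c)/ρ_m.
h = 16.6 km × 0.67/3.34 = 3.33 km.

3.33 km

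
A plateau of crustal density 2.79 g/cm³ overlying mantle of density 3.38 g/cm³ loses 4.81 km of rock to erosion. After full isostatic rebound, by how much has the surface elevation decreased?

Rebound u = e ρ_c/ρ_m = 4.81 km × 2.79/3.38 = 3.97 km.
Net surface drop = e − u = 4.81 km − 3.97 km = e (ρ_m − ρ_c)/ρ_m = 0.84 km.

0.84 km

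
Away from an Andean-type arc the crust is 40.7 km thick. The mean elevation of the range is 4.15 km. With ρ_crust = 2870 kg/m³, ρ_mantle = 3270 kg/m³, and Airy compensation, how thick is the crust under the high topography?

74.6 km

Root depth r = h ρ_c / (ρ_m − ρ_c) = 4.15 km × 2870 / 400 = 29.78 km.
Total thickness = T + h + r = 40.7 km + 4.15 km + 29.78 km = 74.6 km.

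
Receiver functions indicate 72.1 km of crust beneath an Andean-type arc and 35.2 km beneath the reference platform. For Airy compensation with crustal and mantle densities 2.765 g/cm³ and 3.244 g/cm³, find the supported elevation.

5.45 km

Excess crust Δ = 72.1 km − 35.2 km = 36.9 km, split between elevation h and root r with h + r = Δ.
Airy balance ρ_c h = (ρ_m − ρ_c) r gives r = h ρ_c/(ρ_m − ρ_c), so h (1 + ρ_c/(ρ_m − ρ_c)) = Δ, i.e. h = Δ (ρ_m − ρ_c)/ρ_m.
h = 36.9 km × 0.479/3.244 = 5.45 km.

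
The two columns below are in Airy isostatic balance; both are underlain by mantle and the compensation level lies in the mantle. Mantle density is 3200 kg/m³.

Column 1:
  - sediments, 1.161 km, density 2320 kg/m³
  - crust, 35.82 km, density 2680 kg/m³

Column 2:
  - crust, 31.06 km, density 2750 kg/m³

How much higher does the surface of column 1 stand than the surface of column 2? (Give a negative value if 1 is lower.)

1.77 km

For any compensation level in the mantle, the mantle terms cancel and isostasy reduces to e = (Σt_1 − Σt_2) − (Σ(ρt)_1 − Σ(ρt)_2) / ρ_m.
Σt_1 = 36.981 km; Σt_2 = 31.06 km; Σ(ρt)_1 = 98691.12; Σ(ρt)_2 = 85415 (in km·kg/m³).
e = (36.981 − 31.06) − (98691.12 − 85415) / 3200 = 1.77 km.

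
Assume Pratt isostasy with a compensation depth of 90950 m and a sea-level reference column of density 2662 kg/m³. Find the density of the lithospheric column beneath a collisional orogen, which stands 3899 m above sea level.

Pratt balance: ρ_ref D = ρ (D + h).
ρ = ρ_ref D/(D + h) = 2662 × 90950 m/(90950 m + 3899 m) = 2550 kg/m³.

2550 kg/m³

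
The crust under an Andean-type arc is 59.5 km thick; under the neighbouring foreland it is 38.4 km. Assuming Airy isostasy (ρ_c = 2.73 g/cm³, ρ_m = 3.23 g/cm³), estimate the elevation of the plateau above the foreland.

3.27 km

Excess crust Δ = 59.5 km − 38.4 km = 21.1 km, split between elevation h and root r with h + r = Δ.
Airy balance ρ_c h = (ρ_m − ρ_c) r gives r = h ρ_c/(ρ_m − ρ_c), so h (1 + ρ_c/(ρ_m − ρ_c)) = Δ, i.e. h = Δ (ρ_m − ρ_c)/ρ_m.
h = 21.1 km × 0.5/3.23 = 3.27 km.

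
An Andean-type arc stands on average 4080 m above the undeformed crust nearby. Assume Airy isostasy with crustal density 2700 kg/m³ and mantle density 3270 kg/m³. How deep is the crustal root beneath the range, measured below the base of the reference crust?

By Archimedes' principle applied to the lithosphere: the weight of the topography is balanced by the buoyancy of the root, ρ_c h = (ρ_m − ρ_c) r.
r = h · ρ_c / (ρ_m − ρ_c) = 4080 m × 2700 / (3270 − 2700) = 19300 m.

19300 m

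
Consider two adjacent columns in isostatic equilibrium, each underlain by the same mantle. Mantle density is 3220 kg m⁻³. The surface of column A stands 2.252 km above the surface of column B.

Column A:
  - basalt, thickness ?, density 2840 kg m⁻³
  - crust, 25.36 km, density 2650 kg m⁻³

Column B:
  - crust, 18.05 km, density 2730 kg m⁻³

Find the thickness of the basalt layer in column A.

4.32 km

Take the compensation level at the base of the deeper column (depth z_c below the surface of column A) and equate Σ ρ_i t_i down to z_c; mantle fills any gap and the z_c terms cancel.
Column A: x×2840 + 25.36×2650 + (z_c − 25.36 − x)×3220
Column B: 2.252×0 + 18.05×2730 + (z_c − 2.252 − 18.05)×3220
The z_c×3220 term appears on both sides and cancels. Collect the known terms of each column as K = Σ(ρt)_known − 3220 × (depth of known layers): K_A = 67204 − 3220×25.36 = −14455.2; K_B = 49276.5 − 3220×(2.252 + 18.05) = −16095.94.
Balance: K_A − x×(3220 − 2840) = K_B, so x = (K_A − K_B)/(3220 − 2840) = 1640.74/380 = 4.32 km.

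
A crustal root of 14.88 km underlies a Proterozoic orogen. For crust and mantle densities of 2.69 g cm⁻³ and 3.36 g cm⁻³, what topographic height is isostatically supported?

3.71 km

For local isostatic compensation: ρ_c h = (ρ_m − ρ_c) r.
h = r (ρ_m − ρ_c) / ρ_c = 14.88 km × (3.36 − 2.69) / 2.69 = 3.71 km.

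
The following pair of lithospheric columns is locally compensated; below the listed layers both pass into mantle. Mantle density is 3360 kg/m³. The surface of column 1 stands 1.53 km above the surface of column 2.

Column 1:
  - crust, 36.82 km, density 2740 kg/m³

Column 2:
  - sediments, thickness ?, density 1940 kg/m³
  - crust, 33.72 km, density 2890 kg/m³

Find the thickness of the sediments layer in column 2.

1.3 km

Take the compensation level at the base of the deeper column (depth z_c below the surface of column 1) and equate Σ ρ_i t_i down to z_c; mantle fills any gap and the z_c terms cancel.
Column 1: 36.82×2740 + (z_c − 36.82)×3360
Column 2: 1.53×0 + x×1940 + 33.72×2890 + (z_c − 1.53 − 33.72 − x)×3360
The z_c×3360 term appears on both sides and cancels. Collect the known terms of each column as K = Σ(ρt)_known − 3360 × (depth of known layers): K_1 = 100886.8 − 3360×36.82 = −22828.4; K_2 = 97450.8 − 3360×(1.53 + 33.72) = −20989.2.
Balance: K_1 = K_2 − x×(3360 − 1940), so x = (K_2 − K_1)/(3360 − 1940) = 1839.2/1420 = 1.3 km.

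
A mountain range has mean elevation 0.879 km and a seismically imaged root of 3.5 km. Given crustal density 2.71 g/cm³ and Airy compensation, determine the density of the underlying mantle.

Airy balance: ρ_c h = (ρ_m − ρ_c) r → ρ_m = ρ_c (1 + h/r).
ρ_m = 2.71 × (1 + 0.879 km/3.5 km) = 3.39 g/cm³.

3.39 g/cm³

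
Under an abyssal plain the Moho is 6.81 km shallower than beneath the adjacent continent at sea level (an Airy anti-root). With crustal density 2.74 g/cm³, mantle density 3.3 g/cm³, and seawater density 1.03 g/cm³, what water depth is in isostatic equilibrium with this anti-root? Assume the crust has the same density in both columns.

2.23 km

Replacing a thickness d of crust by seawater at the top must be balanced by replacing crust with mantle at the base: d (ρ_c − ρ_w) = a (ρ_m − ρ_c).
d = a (ρ_m − ρ_c)/(ρ_c − ρ_w) = 6.81 km × 0.56/1.71 = 2.23 km.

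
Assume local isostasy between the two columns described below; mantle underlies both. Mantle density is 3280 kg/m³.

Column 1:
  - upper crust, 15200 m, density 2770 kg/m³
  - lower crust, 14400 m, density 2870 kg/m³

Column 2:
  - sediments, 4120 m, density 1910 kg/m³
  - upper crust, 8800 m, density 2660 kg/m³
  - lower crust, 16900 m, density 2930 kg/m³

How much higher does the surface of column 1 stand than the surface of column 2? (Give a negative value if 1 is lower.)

−1020 m

For any compensation level in the mantle, the mantle terms cancel and isostasy reduces to e = (Σt_1 − Σt_2) − (Σ(ρt)_1 − Σ(ρt)_2) / ρ_m.
Σt_1 = 29600 m; Σt_2 = 29820 m; Σ(ρt)_1 = 83432000; Σ(ρt)_2 = 80794200 (in m·kg/m³).
e = (29600 − 29820) − (83432000 − 80794200) / 3280 = −1020 m.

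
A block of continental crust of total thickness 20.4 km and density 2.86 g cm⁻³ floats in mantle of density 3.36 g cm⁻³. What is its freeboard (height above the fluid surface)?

Floating equilibrium: submerged depth d = t ρ_obj/ρ_fluid = 20.4 km × 2.86/3.36 = 17.36 km.
Freeboard = t − d = 20.4 km − 17.36 km = 3.04 km.

3.04 km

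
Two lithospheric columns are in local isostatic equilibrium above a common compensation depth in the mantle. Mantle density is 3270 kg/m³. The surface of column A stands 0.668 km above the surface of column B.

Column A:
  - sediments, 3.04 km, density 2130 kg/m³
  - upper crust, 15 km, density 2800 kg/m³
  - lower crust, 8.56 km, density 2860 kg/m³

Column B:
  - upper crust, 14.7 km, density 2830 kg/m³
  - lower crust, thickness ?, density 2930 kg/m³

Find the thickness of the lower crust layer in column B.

Take the compensation level at the base of the deeper column (depth z_c below the surface of column A) and equate Σ ρ_i t_i down to z_c; mantle fills any gap and the z_c terms cancel.
Column A: 3.04×2130 + 15×2800 + 8.56×2860 + (z_c − 26.6)×3270
Column B: 0.668×0 + 14.7×2830 + x×2930 + (z_c − 0.668 − 14.7 − x)×3270
The z_c×3270 term appears on both sides and cancels. Collect the known terms of each column as K = Σ(ρt)_known − 3270 × (depth of known layers): K_A = 72956.8 − 3270×26.6 = −14025.2; K_B = 41601 − 3270×(0.668 + 14.7) = −8652.36.
Balance: K_A = K_B − x×(3270 − 2930), so x = (K_B − K_A)/(3270 − 2930) = 5372.84/340 = 15.8 km.

15.8 km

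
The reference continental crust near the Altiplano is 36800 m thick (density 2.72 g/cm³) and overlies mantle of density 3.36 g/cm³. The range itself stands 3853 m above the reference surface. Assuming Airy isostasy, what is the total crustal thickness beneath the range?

Root depth r = h ρ_c / (ρ_m − ρ_c) = 3853 m × 2.72 / 0.64 = 16380 m.
Total thickness = T + h + r = 36800 m + 3853 m + 16380 m = 57000 m.

57000 m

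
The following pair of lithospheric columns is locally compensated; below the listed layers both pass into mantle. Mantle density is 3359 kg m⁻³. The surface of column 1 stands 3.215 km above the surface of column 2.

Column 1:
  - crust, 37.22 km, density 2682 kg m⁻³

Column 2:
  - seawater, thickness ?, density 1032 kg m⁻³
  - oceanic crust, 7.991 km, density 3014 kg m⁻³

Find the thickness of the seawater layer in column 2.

Take the compensation level at the base of the deeper column (depth z_c below the surface of column 1) and equate Σ ρ_i t_i down to z_c; mantle fills any gap and the z_c terms cancel.
Column 1: 37.22×2682 + (z_c − 37.22)×3359
Column 2: 3.215×0 + x×1032 + 7.991×3014 + (z_c − 3.215 − 7.991 − x)×3359
The z_c×3359 term appears on both sides and cancels. Collect the known terms of each column as K = Σ(ρt)_known − 3359 × (depth of known layers): K_1 = 99824.04 − 3359×37.22 = −25197.94; K_2 = 24084.874 − 3359×(3.215 + 7.991) = −13556.08.
Balance: K_1 = K_2 − x×(3359 − 1032), so x = (K_2 − K_1)/(3359 − 1032) = 11641.9/2327 = 5 km.

5 km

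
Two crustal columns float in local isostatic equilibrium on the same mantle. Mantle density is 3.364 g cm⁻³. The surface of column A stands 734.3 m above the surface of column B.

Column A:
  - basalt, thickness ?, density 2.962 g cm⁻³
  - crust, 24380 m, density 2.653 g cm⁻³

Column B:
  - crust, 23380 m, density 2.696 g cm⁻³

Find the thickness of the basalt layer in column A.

1880 m

Take the compensation level at the base of the deeper column (depth z_c below the surface of column A) and equate Σ ρ_i t_i down to z_c; mantle fills any gap and the z_c terms cancel.
Column A: x×2.962 + 24380×2.653 + (z_c − 24380 − x)×3.364
Column B: 734.3×0 + 23380×2.696 + (z_c − 734.3 − 23380)×3.364
The z_c×3.364 term appears on both sides and cancels. Collect the known terms of each column as K = Σ(ρt)_known − 3.364 × (depth of known layers): K_A = 64680.14 − 3.364×24380 = −17334.18; K_B = 63032.48 − 3.364×(734.3 + 23380) = −18088.0252.
Balance: K_A − x×(3.364 − 2.962) = K_B, so x = (K_A − K_B)/(3.364 − 2.962) = 753.845/0.402 = 1880 m.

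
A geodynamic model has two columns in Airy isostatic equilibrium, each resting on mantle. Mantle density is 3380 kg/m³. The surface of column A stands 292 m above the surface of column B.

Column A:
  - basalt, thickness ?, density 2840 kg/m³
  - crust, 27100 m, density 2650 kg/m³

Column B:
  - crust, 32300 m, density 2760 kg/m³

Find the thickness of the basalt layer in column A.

2280 m

Take the compensation level at the base of the deeper column (depth z_c below the surface of column A) and equate Σ ρ_i t_i down to z_c; mantle fills any gap and the z_c terms cancel.
Column A: x×2840 + 27100×2650 + (z_c − 27100 − x)×3380
Column B: 292×0 + 32300×2760 + (z_c − 292 − 32300)×3380
The z_c×3380 term appears on both sides and cancels. Collect the known terms of each column as K = Σ(ρt)_known − 3380 × (depth of known layers): K_A = 71815000 − 3380×27100 = −19783000; K_B = 89148000 − 3380×(292 + 32300) = −21012960.
Balance: K_A − x×(3380 − 2840) = K_B, so x = (K_A − K_B)/(3380 − 2840) = 1229960/540 = 2280 m.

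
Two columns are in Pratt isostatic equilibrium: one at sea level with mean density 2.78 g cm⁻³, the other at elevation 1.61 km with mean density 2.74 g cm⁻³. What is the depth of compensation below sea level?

110 km

ρ_ref D = ρ (D + h) → D (ρ_ref − ρ) = ρ h.
D = ρ h/(ρ_ref − ρ) = 2.74 × 1.61 km/(2.78 − 2.74) = 110 km.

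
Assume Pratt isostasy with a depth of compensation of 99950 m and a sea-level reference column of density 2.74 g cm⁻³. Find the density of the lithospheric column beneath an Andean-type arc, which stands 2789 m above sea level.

Pratt balance: ρ_ref D = ρ (D + h).
ρ = ρ_ref D/(D + h) = 2.74 × 99950 m/(99950 m + 2789 m) = 2.67 g cm⁻³.

2.67 g cm⁻³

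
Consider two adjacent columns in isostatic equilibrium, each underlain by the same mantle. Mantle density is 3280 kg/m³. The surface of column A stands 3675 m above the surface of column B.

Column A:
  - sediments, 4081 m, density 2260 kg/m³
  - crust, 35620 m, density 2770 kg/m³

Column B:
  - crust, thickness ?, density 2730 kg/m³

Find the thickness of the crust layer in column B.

18700 m

Take the compensation level at the base of the deeper column (depth z_c below the surface of column A) and equate Σ ρ_i t_i down to z_c; mantle fills any gap and the z_c terms cancel.
Column A: 4081×2260 + 35620×2770 + (z_c − 39701)×3280
Column B: 3675×0 + x×2730 + (z_c − 3675 − 0 − x)×3280
The z_c×3280 term appears on both sides and cancels. Collect the known terms of each column as K = Σ(ρt)_known − 3280 × (depth of known layers): K_A = 107890460 − 3280×39701 = −22328820; K_B = 0 − 3280×(3675 + 0) = −12054000.
Balance: K_A = K_B − x×(3280 − 2730), so x = (K_B − K_A)/(3280 − 2730) = 10274800/550 = 18700 m.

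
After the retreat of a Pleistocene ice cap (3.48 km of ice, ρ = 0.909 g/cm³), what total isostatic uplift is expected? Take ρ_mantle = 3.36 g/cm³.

0.941 km

Removing the load lets mantle flow back in; uplift u satisfies ρ_ice t = ρ_m u.
u = t ρ_ice/ρ_m = 3.48 km × 0.909/3.36 = 0.941 km.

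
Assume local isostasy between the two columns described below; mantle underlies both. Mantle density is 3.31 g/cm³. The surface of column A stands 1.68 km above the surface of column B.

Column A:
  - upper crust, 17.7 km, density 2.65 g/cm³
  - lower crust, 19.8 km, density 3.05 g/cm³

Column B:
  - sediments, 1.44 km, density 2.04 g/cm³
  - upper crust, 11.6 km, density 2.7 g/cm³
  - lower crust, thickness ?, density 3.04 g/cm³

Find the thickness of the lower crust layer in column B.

Take the compensation level at the base of the deeper column (depth z_c below the surface of column A) and equate Σ ρ_i t_i down to z_c; mantle fills any gap and the z_c terms cancel.
Column A: 17.7×2.65 + 19.8×3.05 + (z_c − 37.5)×3.31
Column B: 1.68×0 + 1.44×2.04 + 11.6×2.7 + x×3.04 + (z_c − 1.68 − 13.04 − x)×3.31
The z_c×3.31 term appears on both sides and cancels. Collect the known terms of each column as K = Σ(ρt)_known − 3.31 × (depth of known layers): K_A = 107.295 − 3.31×37.5 = −16.83; K_B = 34.2576 − 3.31×(1.68 + 13.04) = −14.4656.
Balance: K_A = K_B − x×(3.31 − 3.04), so x = (K_B − K_A)/(3.31 − 3.04) = 2.3644/0.27 = 8.76 km.

8.76 km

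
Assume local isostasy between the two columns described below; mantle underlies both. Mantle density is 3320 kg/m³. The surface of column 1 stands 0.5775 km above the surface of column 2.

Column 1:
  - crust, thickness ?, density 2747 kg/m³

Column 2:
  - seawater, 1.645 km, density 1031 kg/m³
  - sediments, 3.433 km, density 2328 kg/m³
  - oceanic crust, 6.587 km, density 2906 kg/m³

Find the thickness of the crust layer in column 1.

20.6 km

Take the compensation level at the base of the deeper column (depth z_c below the surface of column 1) and equate Σ ρ_i t_i down to z_c; mantle fills any gap and the z_c terms cancel.
Column 1: x×2747 + (z_c − 0 − x)×3320
Column 2: 0.5775×0 + 1.645×1031 + 3.433×2328 + 6.587×2906 + (z_c − 0.5775 − 11.665)×3320
The z_c×3320 term appears on both sides and cancels. Collect the known terms of each column as K = Σ(ρt)_known − 3320 × (depth of known layers): K_1 = 0 − 3320×0 = 0; K_2 = 28829.841 − 3320×(0.5775 + 11.665) = −11815.259.
Balance: K_1 − x×(3320 − 2747) = K_2, so x = (K_1 − K_2)/(3320 − 2747) = 11815.3/573 = 20.6 km.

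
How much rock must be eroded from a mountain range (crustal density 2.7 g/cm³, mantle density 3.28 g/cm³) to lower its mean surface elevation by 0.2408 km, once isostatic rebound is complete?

1.36 km

Net drop Δ = e − u = e − e ρ_c/ρ_m = e (ρ_m − ρ_c)/ρ_m.
e = Δ ρ_m/(ρ_m − ρ_c) = 0.2408 km × 3.28/0.58 = 1.36 km.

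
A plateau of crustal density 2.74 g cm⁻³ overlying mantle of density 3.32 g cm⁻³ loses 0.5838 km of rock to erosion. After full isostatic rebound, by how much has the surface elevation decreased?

Rebound u = e ρ_c/ρ_m = 0.5838 km × 2.74/3.32 = 0.4818 km.
Net surface drop = e − u = 0.5838 km − 0.4818 km = e (ρ_m − ρ_c)/ρ_m = 0.102 km.

0.102 km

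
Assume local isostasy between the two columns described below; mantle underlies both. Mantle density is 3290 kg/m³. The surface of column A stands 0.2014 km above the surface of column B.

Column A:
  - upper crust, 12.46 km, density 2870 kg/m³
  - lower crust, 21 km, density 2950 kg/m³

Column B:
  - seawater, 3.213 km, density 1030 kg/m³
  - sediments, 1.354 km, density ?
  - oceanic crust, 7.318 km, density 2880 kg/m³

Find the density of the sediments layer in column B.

2220 kg/m³

Take the compensation level at the base of the deeper column (depth z_c below the surface of column A) and equate Σ ρ_i t_i down to z_c; mantle fills any gap and the z_c terms cancel.
Column A: 12.46×2870 + 21×2950 + (z_c − 33.46)×3290
Column B: 0.2014×0 + 3.213×1030 + 1.354×ρ + 7.318×2880 + (z_c − 0.2014 − 11.885)×3290
The z_c×3290 term appears on both sides and cancels. Collect the known terms of each column as K = Σ(ρt)_known − 3290 × (depth of known layers): K_A = 97710.2 − 3290×33.46 = −12373.2; K_B = 24385.23 − 3290×(0.2014 + 11.885) = −15379.026.
Balance: K_A = K_B + 1.354×ρ, so ρ = (K_A − K_B)/1.354 = 3005.83/1.354 = 2220 kg/m³.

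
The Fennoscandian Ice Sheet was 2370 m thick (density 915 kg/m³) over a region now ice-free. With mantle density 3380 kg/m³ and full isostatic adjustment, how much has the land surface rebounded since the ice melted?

642 m

Removing the load lets mantle flow back in; uplift u satisfies ρ_ice t = ρ_m u.
u = t ρ_ice/ρ_m = 2370 m × 915/3380 = 642 m.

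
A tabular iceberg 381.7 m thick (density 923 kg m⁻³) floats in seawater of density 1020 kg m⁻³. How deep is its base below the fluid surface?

345 m

Draft d = t ρ_obj/ρ_fluid = 381.7 m × 923/1020 = 345 m.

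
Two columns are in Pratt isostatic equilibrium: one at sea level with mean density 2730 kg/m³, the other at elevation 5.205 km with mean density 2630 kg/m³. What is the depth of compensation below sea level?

ρ_ref D = ρ (D + h) → D (ρ_ref − ρ) = ρ h.
D = ρ h/(ρ_ref − ρ) = 2630 × 5.205 km/(2730 − 2630) = 137 km.

137 km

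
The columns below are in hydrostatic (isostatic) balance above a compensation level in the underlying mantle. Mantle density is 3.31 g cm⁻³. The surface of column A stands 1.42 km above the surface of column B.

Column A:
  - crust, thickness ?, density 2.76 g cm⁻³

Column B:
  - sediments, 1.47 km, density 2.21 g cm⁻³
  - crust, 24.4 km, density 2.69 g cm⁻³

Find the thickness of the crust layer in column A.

Take the compensation level at the base of the deeper column (depth z_c below the surface of column A) and equate Σ ρ_i t_i down to z_c; mantle fills any gap and the z_c terms cancel.
Column A: x×2.76 + (z_c − 0 − x)×3.31
Column B: 1.42×0 + 1.47×2.21 + 24.4×2.69 + (z_c − 1.42 − 25.87)×3.31
The z_c×3.31 term appears on both sides and cancels. Collect the known terms of each column as K = Σ(ρt)_known − 3.31 × (depth of known layers): K_A = 0 − 3.31×0 = 0; K_B = 68.8847 − 3.31×(1.42 + 25.87) = −21.4452.
Balance: K_A − x×(3.31 − 2.76) = K_B, so x = (K_A − K_B)/(3.31 − 2.76) = 21.4452/0.55 = 39 km.

39 km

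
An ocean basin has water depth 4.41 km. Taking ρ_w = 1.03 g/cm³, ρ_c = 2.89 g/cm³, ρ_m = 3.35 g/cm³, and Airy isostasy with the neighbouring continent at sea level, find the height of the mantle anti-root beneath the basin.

17.8 km

Equating mass per unit area of the two columns: replacing crust with seawater at the top is compensated by replacing crust with mantle at the base: d (ρ_c − ρ_w) = a (ρ_m − ρ_c).
a = d (ρ_c − ρ_w)/(ρ_m − ρ_c) = 4.41 km × 1.86/0.46 = 17.8 km.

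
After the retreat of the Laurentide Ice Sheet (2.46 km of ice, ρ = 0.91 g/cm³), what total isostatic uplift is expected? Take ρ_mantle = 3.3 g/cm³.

0.678 km

Removing the load lets mantle flow back in; uplift u satisfies ρ_ice t = ρ_m u.
u = t ρ_ice/ρ_m = 2.46 km × 0.91/3.3 = 0.678 km.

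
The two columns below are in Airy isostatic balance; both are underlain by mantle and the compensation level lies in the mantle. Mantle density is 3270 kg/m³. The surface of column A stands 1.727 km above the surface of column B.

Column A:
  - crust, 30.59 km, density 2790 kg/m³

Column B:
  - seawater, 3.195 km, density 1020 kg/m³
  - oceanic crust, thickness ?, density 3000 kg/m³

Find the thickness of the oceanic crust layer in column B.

6.84 km

Take the compensation level at the base of the deeper column (depth z_c below the surface of column A) and equate Σ ρ_i t_i down to z_c; mantle fills any gap and the z_c terms cancel.
Column A: 30.59×2790 + (z_c − 30.59)×3270
Column B: 1.727×0 + 3.195×1020 + x×3000 + (z_c − 1.727 − 3.195 − x)×3270
The z_c×3270 term appears on both sides and cancels. Collect the known terms of each column as K = Σ(ρt)_known − 3270 × (depth of known layers): K_A = 85346.1 − 3270×30.59 = −14683.2; K_B = 3258.9 − 3270×(1.727 + 3.195) = −12836.04.
Balance: K_A = K_B − x×(3270 − 3000), so x = (K_B − K_A)/(3270 − 3000) = 1847.16/270 = 6.84 km.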